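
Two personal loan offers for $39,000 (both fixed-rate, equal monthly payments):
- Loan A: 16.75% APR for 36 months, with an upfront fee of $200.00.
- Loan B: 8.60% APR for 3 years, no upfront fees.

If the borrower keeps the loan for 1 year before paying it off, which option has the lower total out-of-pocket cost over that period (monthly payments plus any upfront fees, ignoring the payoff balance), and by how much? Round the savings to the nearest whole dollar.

Loan B by $2,032

Loan A: monthly rate = 16.75%/12 = 0.0139583; payment = 39,000 × 0.0139583 / (1 − (1+0.0139583)^−36) = $1,385.61.
Loan B: at 8.60% the monthly rate is 0.0071667, so the payment is 39,000 × 0.0071667 / (1 − 1.0071667^−36) = $1,232.94.
Over 12 months: Loan A costs 12 × $1,385.61 + $200.00 = $16,827.32; Loan B costs 12 × $1,232.94 = $14,795.28.
Loan B is cheaper by $16,827.32 − $14,795.28 = $2,032.04.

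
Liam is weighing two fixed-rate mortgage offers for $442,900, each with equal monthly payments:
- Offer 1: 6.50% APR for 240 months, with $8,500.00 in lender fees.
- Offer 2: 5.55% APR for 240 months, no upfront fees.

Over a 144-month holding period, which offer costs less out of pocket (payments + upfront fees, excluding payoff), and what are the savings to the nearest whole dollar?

Offer 2 by $43,488

Offer 1: at 6.50% the monthly rate is 0.0054167, so the payment is 442,900 × 0.0054167 / (1 − 1.0054167^−240) = $3,302.14.
Offer 2: at 5.55% the monthly rate is 0.0046250, so the payment is 442,900 × 0.0046250 / (1 − 1.0046250^−240) = $3,059.17.
Over 144 months: Offer 1 costs 144 × $3,302.14 + $8,500.00 = $484,008.16; Offer 2 costs 144 × $3,059.17 = $440,520.48.
Offer 2 is cheaper by $484,008.16 − $440,520.48 = $43,487.68.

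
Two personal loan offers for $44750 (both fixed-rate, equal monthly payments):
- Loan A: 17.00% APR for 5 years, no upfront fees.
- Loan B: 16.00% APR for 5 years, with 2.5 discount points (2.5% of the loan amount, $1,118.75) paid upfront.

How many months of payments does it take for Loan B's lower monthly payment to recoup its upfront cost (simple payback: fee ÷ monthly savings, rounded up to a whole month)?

Loan A: monthly rate = 17%/12 = 0.0141667; payment = 44,750 × 0.0141667 / (1 − (1+0.0141667)^−60) = $1,112.15.
Loan B: monthly rate = 16%/12 = 0.0133333; payment = 44,750 × 0.0133333 / (1 − (1+0.0133333)^−60) = $1,088.23.
Monthly savings = $1,112.15 − $1,088.23 = $23.92.
Break-even = $1,118.75 / $23.92 = 46.77 → 47 months.

47 months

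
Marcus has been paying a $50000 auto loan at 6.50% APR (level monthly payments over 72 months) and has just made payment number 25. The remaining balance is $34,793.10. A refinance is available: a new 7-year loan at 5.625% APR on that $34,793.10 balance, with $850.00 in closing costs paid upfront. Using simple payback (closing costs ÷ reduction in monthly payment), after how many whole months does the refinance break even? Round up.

3 months

Current payment = 50,000 × 6.5%/12 / (1 − (1+0.0054167)^−72) = $840.50.
Refinanced payment = 34,793.10 × 0.0046875 / (1 − (1+0.0046875)^−84) = $502.05.
Monthly savings = $840.50 − $502.05 = $338.45.
Break-even = $850.00 / $338.45 = 2.51 → 3 months.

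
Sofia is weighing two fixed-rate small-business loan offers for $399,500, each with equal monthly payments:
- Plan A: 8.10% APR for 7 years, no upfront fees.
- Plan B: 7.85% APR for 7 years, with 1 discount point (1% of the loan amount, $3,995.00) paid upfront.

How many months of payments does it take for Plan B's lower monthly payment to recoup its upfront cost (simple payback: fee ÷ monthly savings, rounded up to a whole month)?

Plan A: at 8.10% the monthly rate is 0.0067500, so the payment is 399,500 × 0.0067500 / (1 − 1.0067500^−84) = $6,246.61.
Plan B: monthly rate = 7.85%/12 = 0.0065417; payment = 399,500 × 0.0065417 / (1 − (1+0.0065417)^−84) = $6,196.88.
Monthly savings = $6,246.61 − $6,196.88 = $49.73.
Break-even = $3,995.00 / $49.73 = 80.33 → 81 months.

81 months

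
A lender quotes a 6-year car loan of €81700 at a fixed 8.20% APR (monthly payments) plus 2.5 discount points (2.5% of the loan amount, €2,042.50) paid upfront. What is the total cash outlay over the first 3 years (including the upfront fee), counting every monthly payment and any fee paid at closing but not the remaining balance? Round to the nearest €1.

€53,899

Monthly rate = 8.2%/12 = 0.0068333; payment = 81,700 × 0.0068333 / (1 − (1+0.0068333)^−72) = €1,440.46.
Total outlay = 36 × €1,440.46 + €2,042.50 = €53,899.06.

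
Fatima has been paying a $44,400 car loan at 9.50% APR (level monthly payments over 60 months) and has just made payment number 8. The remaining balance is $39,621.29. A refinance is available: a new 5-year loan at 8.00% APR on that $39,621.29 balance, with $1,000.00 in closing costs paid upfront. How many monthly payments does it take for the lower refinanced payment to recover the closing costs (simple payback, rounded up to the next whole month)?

Current payment = 44,400 × 9.5%/12 / (1 − (1+0.0079167)^−60) = $932.48.
Refinanced payment = 39,621.29 × 0.0066667 / (1 − (1+0.0066667)^−60) = $803.38.
Monthly savings = $932.48 − $803.38 = $129.10.
Break-even = $1,000.00 / $129.10 = 7.75 → 8 months.

8 months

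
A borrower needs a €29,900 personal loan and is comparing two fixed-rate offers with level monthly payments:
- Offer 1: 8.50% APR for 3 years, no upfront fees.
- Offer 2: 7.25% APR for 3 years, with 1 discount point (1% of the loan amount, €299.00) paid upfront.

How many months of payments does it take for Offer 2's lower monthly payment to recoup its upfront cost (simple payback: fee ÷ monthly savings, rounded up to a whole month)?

Offer 1: monthly rate = 8.5%/12 = 0.0070833; payment = 29,900 × 0.0070833 / (1 − (1+0.0070833)^−36) = €943.87.
Offer 2: at 7.25% the monthly rate is 0.0060417, so the payment is 29,900 × 0.0060417 / (1 − 1.0060417^−36) = €926.65.
Monthly savings = €943.87 − €926.65 = €17.22.
Break-even = €299.00 / €17.22 = 17.36 → 18 months.

18 months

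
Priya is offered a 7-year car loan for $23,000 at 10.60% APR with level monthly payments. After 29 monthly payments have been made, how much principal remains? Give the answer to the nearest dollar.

With monthly rate i = 10.6%/12 = 0.0088333, the balance after k of n payments is P · [(1+i)^n − (1+i)^k] / [(1+i)^n − 1].
(1+0.0088333)^84 = 2.09330050 and (1+0.0088333)^29 = 1.29051567, so the balance is 23,000 × (2.09330050 − 1.29051567) / (2.09330050 − 1) = $16,888.36.

$16,888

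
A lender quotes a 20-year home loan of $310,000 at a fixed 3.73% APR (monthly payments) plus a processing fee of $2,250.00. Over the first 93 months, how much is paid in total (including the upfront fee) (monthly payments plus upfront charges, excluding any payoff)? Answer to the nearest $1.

$172,880

At 3.73% the monthly rate is 0.0031083, so the payment is 310,000 × 0.0031083 / (1 − 1.0031083^−240) = $1,834.73.
Total outlay = 93 × $1,834.73 + $2,250.00 = $172,879.89.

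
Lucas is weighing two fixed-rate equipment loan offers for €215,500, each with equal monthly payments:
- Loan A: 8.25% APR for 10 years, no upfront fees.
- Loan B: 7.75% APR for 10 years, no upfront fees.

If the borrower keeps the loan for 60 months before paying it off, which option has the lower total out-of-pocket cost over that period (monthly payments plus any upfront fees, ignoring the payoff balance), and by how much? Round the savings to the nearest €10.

Loan A: at 8.25% the monthly rate is 0.0068750, so the payment is 215,500 × 0.0068750 / (1 − 1.0068750^−120) = €2,643.16.
Loan B: at 7.75% the monthly rate is 0.0064583, so the payment is 215,500 × 0.0064583 / (1 − 1.0064583^−120) = €2,586.23.
Over 60 months: Loan A costs 60 × €2,643.16 = €158,589.60; Loan B costs 60 × €2,586.23 = €155,173.80.
Loan B is cheaper by €158,589.60 − €155,173.80 = €3,415.80.

Loan B by €3,420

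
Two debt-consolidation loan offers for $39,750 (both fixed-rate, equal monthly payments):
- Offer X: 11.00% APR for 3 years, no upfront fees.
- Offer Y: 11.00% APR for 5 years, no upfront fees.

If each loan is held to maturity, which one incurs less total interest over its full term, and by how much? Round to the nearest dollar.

Offer X: at 11.00% the monthly rate is 0.0091667, so the payment is 39,750 × 0.0091667 / (1 − 1.0091667^−36) = $1,301.36.
Total interest on Offer X = 36 × $1,301.36 − $39,750 = $7,098.96.
Offer Y: at 11.00% the monthly rate is 0.0091667, so the payment is 39,750 × 0.0091667 / (1 − 1.0091667^−60) = $864.26.
Total interest on Offer Y = 60 × $864.26 − $39,750 = $12,105.60.
Offer X is lower by $5,006.64.

Offer X by $5,007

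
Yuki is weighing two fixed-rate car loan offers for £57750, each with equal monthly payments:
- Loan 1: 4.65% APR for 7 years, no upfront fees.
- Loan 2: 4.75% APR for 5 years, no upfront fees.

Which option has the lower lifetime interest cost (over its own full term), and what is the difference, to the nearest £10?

Loan 1: monthly rate = 4.65%/12 = 0.0038750; payment = 57,750 × 0.0038750 / (1 − (1+0.0038750)^−84) = £806.77.
Total interest on Loan 1 = 84 × £806.77 − £57,750 = £10,018.68.
Loan 2: monthly rate = 4.75%/12 = 0.0039583; payment = 57,750 × 0.0039583 / (1 − (1+0.0039583)^−60) = £1,083.21.
Total interest on Loan 2 = 60 × £1,083.21 − £57,750 = £7,242.60.
Loan 2 is lower by £2,776.08.

Loan 2 by £2,780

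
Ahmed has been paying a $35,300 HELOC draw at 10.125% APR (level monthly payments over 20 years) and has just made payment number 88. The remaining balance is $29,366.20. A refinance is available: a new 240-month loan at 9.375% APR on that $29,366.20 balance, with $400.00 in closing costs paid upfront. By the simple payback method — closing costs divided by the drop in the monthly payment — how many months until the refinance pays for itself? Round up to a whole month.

Current payment = 35,300 × 10.125%/12 / (1 − (1+0.0084375)^−240) = $343.58.
Refinanced payment = 29,366.20 × 0.0078125 / (1 − (1+0.0078125)^−240) = $271.34.
Monthly savings = $343.58 − $271.34 = $72.24.
Break-even = $400.00 / $72.24 = 5.54 → 6 months.

6 months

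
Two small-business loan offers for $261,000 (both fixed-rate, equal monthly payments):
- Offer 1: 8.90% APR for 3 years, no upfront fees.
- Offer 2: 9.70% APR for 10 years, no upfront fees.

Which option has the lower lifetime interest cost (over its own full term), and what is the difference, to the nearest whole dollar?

Offer 1: at 8.90% the monthly rate is 0.0074167, so the payment is 261,000 × 0.0074167 / (1 − 1.0074167^−36) = $8,287.59.
Total interest on Offer 1 = 36 × $8,287.59 − $261,000 = $37,353.24.
Offer 2: monthly rate = 9.7%/12 = 0.0080833; payment = 261,000 × 0.0080833 / (1 − (1+0.0080833)^−120) = $3,405.92.
Total interest on Offer 2 = 120 × $3,405.92 − $261,000 = $147,710.40.
Offer 1 is lower by $110,357.16.

Offer 1 by $110,357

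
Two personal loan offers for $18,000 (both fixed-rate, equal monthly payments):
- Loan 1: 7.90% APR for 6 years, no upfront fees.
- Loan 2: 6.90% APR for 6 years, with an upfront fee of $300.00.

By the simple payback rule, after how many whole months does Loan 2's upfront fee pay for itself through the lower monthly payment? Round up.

35 months

Loan 1: at 7.90% the monthly rate is 0.0065833, so the payment is 18,000 × 0.0065833 / (1 − 1.0065833^−72) = $314.72.
Loan 2: at 6.90% the monthly rate is 0.0057500, so the payment is 18,000 × 0.0057500 / (1 − 1.0057500^−72) = $306.02.
Monthly savings = $314.72 − $306.02 = $8.70.
Break-even = $300.00 / $8.70 = 34.48 → 35 months.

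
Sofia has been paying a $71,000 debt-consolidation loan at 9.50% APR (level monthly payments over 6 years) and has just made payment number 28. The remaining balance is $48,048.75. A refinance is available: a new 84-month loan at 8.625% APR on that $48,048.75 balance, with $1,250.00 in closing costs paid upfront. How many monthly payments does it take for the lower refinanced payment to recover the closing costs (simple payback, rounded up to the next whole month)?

3 months

Current payment = 71,000 × 9.5%/12 / (1 − (1+0.0079167)^−72) = $1,297.50.
Refinanced payment = 48,048.75 × 0.0071875 / (1 − (1+0.0071875)^−84) = $763.95.
Monthly savings = $1,297.50 − $763.95 = $533.55.
Break-even = $1,250.00 / $533.55 = 2.34 → 3 months.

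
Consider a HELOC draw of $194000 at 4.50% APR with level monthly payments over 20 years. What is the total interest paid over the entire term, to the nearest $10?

At 4.50% the monthly rate is 0.0037500, so the payment is 194,000 × 0.0037500 / (1 − 1.0037500^−240) = $1,227.34.
Total paid = 240 × $1,227.34 = $294,561.60; interest = $294,561.60 − $194,000 = $100,561.60.

$100,560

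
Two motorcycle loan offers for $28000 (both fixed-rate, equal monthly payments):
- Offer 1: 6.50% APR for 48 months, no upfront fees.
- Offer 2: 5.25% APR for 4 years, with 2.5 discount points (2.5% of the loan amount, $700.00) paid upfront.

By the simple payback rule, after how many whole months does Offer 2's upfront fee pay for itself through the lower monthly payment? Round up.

Offer 1: monthly rate = 6.5%/12 = 0.0054167; payment = 28,000 × 0.0054167 / (1 − (1+0.0054167)^−48) = $664.02.
Offer 2: monthly rate = 5.25%/12 = 0.0043750; payment = 28,000 × 0.0043750 / (1 − (1+0.0043750)^−48) = $648.00.
Monthly savings = $664.02 − $648.00 = $16.02.
Break-even = $700.00 / $16.02 = 43.70 → 44 months.

44 months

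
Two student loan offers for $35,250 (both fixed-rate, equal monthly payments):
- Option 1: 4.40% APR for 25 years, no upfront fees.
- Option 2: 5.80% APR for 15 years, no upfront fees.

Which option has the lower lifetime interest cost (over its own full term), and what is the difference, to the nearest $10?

Option 1: at 4.40% the monthly rate is 0.0036667, so the payment is 35,250 × 0.0036667 / (1 − 1.0036667^−300) = $193.94.
Total interest on Option 1 = 300 × $193.94 − $35,250 = $22,932.00.
Option 2: monthly rate = 5.8%/12 = 0.0048333; payment = 35,250 × 0.0048333 / (1 − (1+0.0048333)^−180) = $293.66.
Total interest on Option 2 = 180 × $293.66 − $35,250 = $17,608.80.
Option 2 is lower by $5,323.20.

Option 2 by $5,320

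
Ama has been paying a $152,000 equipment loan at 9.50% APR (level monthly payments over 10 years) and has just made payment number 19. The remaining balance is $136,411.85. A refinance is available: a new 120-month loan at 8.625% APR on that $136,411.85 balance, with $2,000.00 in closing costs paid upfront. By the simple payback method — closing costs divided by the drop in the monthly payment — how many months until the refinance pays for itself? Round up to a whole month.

Current payment = 152,000 × 9.5%/12 / (1 − (1+0.0079167)^−120) = $1,966.84.
Refinanced payment = 136,411.85 × 0.0071875 / (1 − (1+0.0071875)^−120) = $1,700.44.
Monthly savings = $1,966.84 − $1,700.44 = $266.40.
Break-even = $2,000.00 / $266.40 = 7.51 → 8 months.

8 months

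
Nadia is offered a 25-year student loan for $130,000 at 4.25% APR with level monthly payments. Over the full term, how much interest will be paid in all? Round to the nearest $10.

Monthly rate = 4.25%/12 = 0.0035417; payment = 130,000 × 0.0035417 / (1 − (1+0.0035417)^−300) = $704.26.
Total paid = 300 × $704.26 = $211,278.00; interest = $211,278.00 − $130,000 = $81,278.00.

$81,280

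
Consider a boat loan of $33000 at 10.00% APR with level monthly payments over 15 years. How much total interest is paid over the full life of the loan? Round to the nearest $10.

At 10.00% the monthly rate is 0.0083333, so the payment is 33,000 × 0.0083333 / (1 − 1.0083333^−180) = $354.62.
Total paid = 180 × $354.62 = $63,831.60; interest = $63,831.60 − $33,000 = $30,831.60.

$30,830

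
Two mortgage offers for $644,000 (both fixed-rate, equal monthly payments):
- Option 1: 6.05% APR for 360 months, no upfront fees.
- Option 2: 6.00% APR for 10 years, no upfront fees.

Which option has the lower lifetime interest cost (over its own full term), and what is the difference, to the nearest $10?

Option 2 by $539,490

Option 1: at 6.05% the monthly rate is 0.0050417, so the payment is 644,000 × 0.0050417 / (1 − 1.0050417^−360) = $3,881.83.
Total interest on Option 1 = 360 × $3,881.83 − $644,000 = $753,458.80.
Option 2: monthly rate = 6%/12 = 0.0050000; payment = 644,000 × 0.0050000 / (1 − (1+0.0050000)^−120) = $7,149.72.
Total interest on Option 2 = 120 × $7,149.72 − $644,000 = $213,966.40.
Option 2 is lower by $539,492.40.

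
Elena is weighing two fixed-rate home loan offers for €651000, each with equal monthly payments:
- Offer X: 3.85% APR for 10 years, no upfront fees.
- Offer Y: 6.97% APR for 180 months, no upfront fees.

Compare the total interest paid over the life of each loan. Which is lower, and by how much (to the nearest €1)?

Offer X by €265,913

Offer X: at 3.85% the monthly rate is 0.0032083, so the payment is 651,000 × 0.0032083 / (1 − 1.0032083^−120) = €6,544.75.
Total interest on Offer X = 120 × €6,544.75 − €651,000 = €134,370.00.
Offer Y: at 6.97% the monthly rate is 0.0058083, so the payment is 651,000 × 0.0058083 / (1 − 1.0058083^−180) = €5,840.46.
Total interest on Offer Y = 180 × €5,840.46 − €651,000 = €400,282.80.
Offer X is lower by €265,912.80.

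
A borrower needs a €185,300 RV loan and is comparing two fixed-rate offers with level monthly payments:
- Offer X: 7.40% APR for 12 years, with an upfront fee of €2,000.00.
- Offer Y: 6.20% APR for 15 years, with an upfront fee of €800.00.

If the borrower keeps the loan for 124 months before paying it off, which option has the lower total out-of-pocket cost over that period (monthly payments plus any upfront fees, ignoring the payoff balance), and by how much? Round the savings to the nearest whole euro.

Offer X: at 7.40% the monthly rate is 0.0061667, so the payment is 185,300 × 0.0061667 / (1 − 1.0061667^−144) = €1,945.33.
Offer Y: at 6.20% the monthly rate is 0.0051667, so the payment is 185,300 × 0.0051667 / (1 − 1.0051667^−180) = €1,583.76.
Over 124 months: Offer X costs 124 × €1,945.33 + €2,000.00 = €243,220.92; Offer Y costs 124 × €1,583.76 + €800.00 = €197,186.24.
Offer Y is cheaper by €243,220.92 − €197,186.24 = €46,034.68.

Offer Y by €46,035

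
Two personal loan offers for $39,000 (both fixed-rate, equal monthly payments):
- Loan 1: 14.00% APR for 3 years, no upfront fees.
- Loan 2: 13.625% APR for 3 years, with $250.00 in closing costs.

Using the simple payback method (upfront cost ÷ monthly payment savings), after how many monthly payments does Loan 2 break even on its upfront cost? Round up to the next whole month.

Loan 1: at 14.00% the monthly rate is 0.0116667, so the payment is 39,000 × 0.0116667 / (1 − 1.0116667^−36) = $1,332.93.
Loan 2: at 13.625% the monthly rate is 0.0113542, so the payment is 39,000 × 0.0113542 / (1 − 1.0113542^−36) = $1,325.84.
Monthly savings = $1,332.93 − $1,325.84 = $7.09.
Break-even = $250.00 / $7.09 = 35.26 → 36 months.

36 months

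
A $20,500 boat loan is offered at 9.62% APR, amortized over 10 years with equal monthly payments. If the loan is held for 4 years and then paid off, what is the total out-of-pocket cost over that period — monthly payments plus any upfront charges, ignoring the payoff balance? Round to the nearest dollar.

At 9.62% the monthly rate is 0.0080167, so the payment is 20,500 × 0.0080167 / (1 − 1.0080167^−120) = $266.61.
Total outlay = 48 × $266.61 = $12,797.28.

$12,797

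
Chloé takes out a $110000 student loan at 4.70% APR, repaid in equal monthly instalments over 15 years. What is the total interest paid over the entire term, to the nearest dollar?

$43,500

At 4.70% the monthly rate is 0.0039167, so the payment is 110,000 × 0.0039167 / (1 − 1.0039167^−180) = $852.78.
Total paid = 180 × $852.78 = $153,500.40; interest = $153,500.40 − $110,000 = $43,500.40.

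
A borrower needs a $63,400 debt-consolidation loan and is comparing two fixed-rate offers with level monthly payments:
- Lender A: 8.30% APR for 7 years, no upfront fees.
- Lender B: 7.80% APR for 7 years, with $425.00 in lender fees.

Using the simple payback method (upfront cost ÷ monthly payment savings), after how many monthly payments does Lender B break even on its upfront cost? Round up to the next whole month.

Lender A: monthly rate = 8.3%/12 = 0.0069167; payment = 63,400 × 0.0069167 / (1 − (1+0.0069167)^−84) = $997.67.
Lender B: monthly rate = 7.8%/12 = 0.0065000; payment = 63,400 × 0.0065000 / (1 − (1+0.0065000)^−84) = $981.86.
Monthly savings = $997.67 − $981.86 = $15.81.
Break-even = $425.00 / $15.81 = 26.88 → 27 months.

27 months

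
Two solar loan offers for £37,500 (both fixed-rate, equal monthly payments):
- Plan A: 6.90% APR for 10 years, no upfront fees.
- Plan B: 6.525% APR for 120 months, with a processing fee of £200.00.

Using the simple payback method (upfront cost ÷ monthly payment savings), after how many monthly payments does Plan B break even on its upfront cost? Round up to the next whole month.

28 months

Plan A: monthly rate = 6.9%/12 = 0.0057500; payment = 37,500 × 0.0057500 / (1 − (1+0.0057500)^−120) = £433.48.
Plan B: at 6.525% the monthly rate is 0.0054375, so the payment is 37,500 × 0.0054375 / (1 − 1.0054375^−120) = £426.28.
Monthly savings = £433.48 − £426.28 = £7.20.
Break-even = £200.00 / £7.20 = 27.78 → 28 months.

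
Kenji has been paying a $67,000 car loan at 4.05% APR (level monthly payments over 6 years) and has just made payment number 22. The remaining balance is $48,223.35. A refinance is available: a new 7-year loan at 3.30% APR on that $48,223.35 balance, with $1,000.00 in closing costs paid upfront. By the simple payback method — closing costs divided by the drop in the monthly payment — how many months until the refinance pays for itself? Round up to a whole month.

Current payment = 67,000 × 4.05%/12 / (1 − (1+0.0033750)^−72) = $1,049.75.
Refinanced payment = 48,223.35 × 0.0027500 / (1 − (1+0.0027500)^−84) = $643.73.
Monthly savings = $1,049.75 − $643.73 = $406.02.
Break-even = $1,000.00 / $406.02 = 2.46 → 3 months.

3 months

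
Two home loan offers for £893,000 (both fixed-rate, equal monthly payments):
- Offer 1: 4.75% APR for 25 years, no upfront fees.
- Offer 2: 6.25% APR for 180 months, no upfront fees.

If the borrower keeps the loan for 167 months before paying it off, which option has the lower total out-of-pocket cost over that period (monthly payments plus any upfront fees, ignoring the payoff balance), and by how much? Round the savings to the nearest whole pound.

Offer 1 by £428,462

Offer 1: monthly rate = 4.75%/12 = 0.0039583; payment = 893,000 × 0.0039583 / (1 − (1+0.0039583)^−300) = £5,091.15.
Offer 2: monthly rate = 6.25%/12 = 0.0052083; payment = 893,000 × 0.0052083 / (1 − (1+0.0052083)^−180) = £7,656.79.
Over 167 months: Offer 1 costs 167 × £5,091.15 = £850,222.05; Offer 2 costs 167 × £7,656.79 = £1,278,683.93.
Offer 1 is cheaper by £1,278,683.93 − £850,222.05 = £428,461.88.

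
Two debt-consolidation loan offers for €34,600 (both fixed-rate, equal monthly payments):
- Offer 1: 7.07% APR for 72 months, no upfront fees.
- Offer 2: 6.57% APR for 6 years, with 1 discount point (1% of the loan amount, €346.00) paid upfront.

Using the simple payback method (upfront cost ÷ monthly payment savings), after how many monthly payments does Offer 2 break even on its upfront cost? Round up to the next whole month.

42 months

Offer 1: at 7.07% the monthly rate is 0.0058917, so the payment is 34,600 × 0.0058917 / (1 − 1.0058917^−72) = €591.06.
Offer 2: monthly rate = 6.57%/12 = 0.0054750; payment = 34,600 × 0.0054750 / (1 − (1+0.0054750)^−72) = €582.78.
Monthly savings = €591.06 − €582.78 = €8.28.
Break-even = €346.00 / €8.28 = 41.79 → 42 months.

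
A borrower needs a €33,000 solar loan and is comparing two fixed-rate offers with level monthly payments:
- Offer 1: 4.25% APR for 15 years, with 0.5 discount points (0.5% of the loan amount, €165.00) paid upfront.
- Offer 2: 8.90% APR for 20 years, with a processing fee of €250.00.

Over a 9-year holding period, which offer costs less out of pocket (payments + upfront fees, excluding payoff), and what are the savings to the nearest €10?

Offer 1: monthly rate = 4.25%/12 = 0.0035417; payment = 33,000 × 0.0035417 / (1 − (1+0.0035417)^−180) = €248.25.
Offer 2: at 8.90% the monthly rate is 0.0074167, so the payment is 33,000 × 0.0074167 / (1 − 1.0074167^−240) = €294.79.
Over 108 months: Offer 1 costs 108 × €248.25 + €165.00 = €26,976.00; Offer 2 costs 108 × €294.79 + €250.00 = €32,087.32.
Offer 1 is cheaper by €32,087.32 − €26,976.00 = €5,111.32.

Offer 1 by €5,110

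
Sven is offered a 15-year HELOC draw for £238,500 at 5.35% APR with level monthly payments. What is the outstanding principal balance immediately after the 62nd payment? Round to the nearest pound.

£176,775

With monthly rate i = 5.35%/12 = 0.0044583, the balance after k of n payments is P · [(1+i)^n − (1+i)^k] / [(1+i)^n − 1].
(1+0.0044583)^180 = 2.22713586 and (1+0.0044583)^62 = 1.31758737, so the balance is 238,500 × (2.22713586 − 1.31758737) / (2.22713586 − 1) = £176,775.30.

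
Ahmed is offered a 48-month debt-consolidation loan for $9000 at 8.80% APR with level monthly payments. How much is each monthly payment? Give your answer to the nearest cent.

$223.11

At 8.80% the monthly rate is 0.0073333, so the payment is 9,000 × 0.0073333 / (1 − 1.0073333^−48) = $223.11.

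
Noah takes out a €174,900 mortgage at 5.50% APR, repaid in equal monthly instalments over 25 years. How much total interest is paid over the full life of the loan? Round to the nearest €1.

Monthly rate = 5.5%/12 = 0.0045833; payment = 174,900 × 0.0045833 / (1 − (1+0.0045833)^−300) = €1,074.04.
Total paid = 300 × €1,074.04 = €322,212.00; interest = €322,212.00 − €174,900 = €147,312.00.

€147,312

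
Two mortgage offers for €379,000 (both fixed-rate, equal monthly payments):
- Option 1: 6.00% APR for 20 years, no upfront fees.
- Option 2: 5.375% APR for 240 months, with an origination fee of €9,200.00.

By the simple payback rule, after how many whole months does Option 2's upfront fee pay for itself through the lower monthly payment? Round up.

69 months

Option 1: at 6.00% the monthly rate is 0.0050000, so the payment is 379,000 × 0.0050000 / (1 − 1.0050000^−240) = €2,715.27.
Option 2: monthly rate = 5.375%/12 = 0.0044792; payment = 379,000 × 0.0044792 / (1 − (1+0.0044792)^−240) = €2,580.41.
Monthly savings = €2,715.27 − €2,580.41 = €134.86.
Break-even = €9,200.00 / €134.86 = 68.22 → 69 months.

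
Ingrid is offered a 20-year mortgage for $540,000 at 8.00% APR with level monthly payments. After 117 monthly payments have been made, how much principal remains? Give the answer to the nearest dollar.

With monthly rate i = 8%/12 = 0.0066667, the balance after k of n payments is P · [(1+i)^n − (1+i)^k] / [(1+i)^n − 1].
(1+0.0066667)^240 = 4.92680277 and (1+0.0066667)^117 = 2.17583282, so the balance is 540,000 × (4.92680277 − 2.17583282) / (4.92680277 − 1) = $378,303.64.

$378,304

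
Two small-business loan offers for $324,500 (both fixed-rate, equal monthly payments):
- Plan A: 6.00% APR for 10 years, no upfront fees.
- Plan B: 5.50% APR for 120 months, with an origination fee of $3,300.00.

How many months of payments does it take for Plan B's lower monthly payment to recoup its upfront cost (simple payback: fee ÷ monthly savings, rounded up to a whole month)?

41 months

Plan A: at 6.00% the monthly rate is 0.0050000, so the payment is 324,500 × 0.0050000 / (1 − 1.0050000^−120) = $3,602.62.
Plan B: monthly rate = 5.5%/12 = 0.0045833; payment = 324,500 × 0.0045833 / (1 − (1+0.0045833)^−120) = $3,521.68.
Monthly savings = $3,602.62 − $3,521.68 = $80.94.
Break-even = $3,300.00 / $80.94 = 40.77 → 41 months.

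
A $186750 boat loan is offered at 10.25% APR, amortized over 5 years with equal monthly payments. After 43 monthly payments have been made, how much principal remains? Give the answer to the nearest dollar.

With monthly rate i = 10.25%/12 = 0.0085417, the balance after k of n payments is P · [(1+i)^n − (1+i)^k] / [(1+i)^n − 1].
(1+0.0085417)^60 = 1.66583014 and (1+0.0085417)^43 = 1.44156871, so the balance is 186,750 × (1.66583014 − 1.44156871) / (1.66583014 − 1) = $62,900.16.

$62,900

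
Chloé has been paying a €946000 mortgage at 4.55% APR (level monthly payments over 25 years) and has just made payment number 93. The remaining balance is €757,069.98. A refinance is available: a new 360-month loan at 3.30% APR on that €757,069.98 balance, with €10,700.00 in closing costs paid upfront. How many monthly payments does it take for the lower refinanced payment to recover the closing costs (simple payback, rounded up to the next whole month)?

Current payment = 946,000 × 4.55%/12 / (1 − (1+0.0037917)^−300) = €5,285.06.
Refinanced payment = 757,069.98 × 0.0027500 / (1 − (1+0.0027500)^−360) = €3,315.63.
Monthly savings = €5,285.06 − €3,315.63 = €1,969.43.
Break-even = €10,700.00 / €1,969.43 = 5.43 → 6 months.

6 months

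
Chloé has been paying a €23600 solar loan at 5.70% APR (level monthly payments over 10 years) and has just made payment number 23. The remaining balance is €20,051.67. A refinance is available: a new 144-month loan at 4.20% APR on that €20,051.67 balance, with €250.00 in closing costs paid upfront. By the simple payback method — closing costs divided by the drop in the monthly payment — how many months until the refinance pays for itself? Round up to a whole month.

Current payment = 23,600 × 5.7%/12 / (1 − (1+0.0047500)^−120) = €258.47.
Refinanced payment = 20,051.67 × 0.0035000 / (1 − (1+0.0035000)^−144) = €177.51.
Monthly savings = €258.47 − €177.51 = €80.96.
Break-even = €250.00 / €80.96 = 3.09 → 4 months.

4 months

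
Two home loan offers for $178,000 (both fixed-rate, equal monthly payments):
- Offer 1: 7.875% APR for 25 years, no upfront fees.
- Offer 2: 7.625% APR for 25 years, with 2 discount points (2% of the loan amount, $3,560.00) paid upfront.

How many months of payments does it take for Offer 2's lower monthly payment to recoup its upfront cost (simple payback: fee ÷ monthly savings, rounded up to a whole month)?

122 months

Offer 1: at 7.875% the monthly rate is 0.0065625, so the payment is 178,000 × 0.0065625 / (1 − 1.0065625^−300) = $1,359.13.
Offer 2: at 7.625% the monthly rate is 0.0063542, so the payment is 178,000 × 0.0063542 / (1 − 1.0063542^−300) = $1,329.91.
Monthly savings = $1,359.13 − $1,329.91 = $29.22.
Break-even = $3,560.00 / $29.22 = 121.83 → 122 months.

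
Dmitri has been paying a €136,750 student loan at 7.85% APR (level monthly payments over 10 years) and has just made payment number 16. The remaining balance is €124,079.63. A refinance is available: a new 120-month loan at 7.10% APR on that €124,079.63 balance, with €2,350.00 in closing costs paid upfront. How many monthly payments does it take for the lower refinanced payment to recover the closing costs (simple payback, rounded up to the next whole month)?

Current payment = 136,750 × 7.85%/12 / (1 − (1+0.0065417)^−120) = €1,648.34.
Refinanced payment = 124,079.63 × 0.0059167 / (1 − (1+0.0059167)^−120) = €1,447.07.
Monthly savings = €1,648.34 − €1,447.07 = €201.27.
Break-even = €2,350.00 / €201.27 = 11.68 → 12 months.

12 months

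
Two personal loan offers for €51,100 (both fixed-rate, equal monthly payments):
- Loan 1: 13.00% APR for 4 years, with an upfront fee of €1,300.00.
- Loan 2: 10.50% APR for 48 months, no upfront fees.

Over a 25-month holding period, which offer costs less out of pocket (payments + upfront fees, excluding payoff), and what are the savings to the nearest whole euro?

Loan 2 by €2,864

Loan 1: monthly rate = 13%/12 = 0.0108333; payment = 51,100 × 0.0108333 / (1 − (1+0.0108333)^−48) = €1,370.89.
Loan 2: monthly rate = 10.5%/12 = 0.0087500; payment = 51,100 × 0.0087500 / (1 − (1+0.0087500)^−48) = €1,308.33.
Over 25 months: Loan 1 costs 25 × €1,370.89 + €1,300.00 = €35,572.25; Loan 2 costs 25 × €1,308.33 = €32,708.25.
Loan 2 is cheaper by €35,572.25 − €32,708.25 = €2,864.00.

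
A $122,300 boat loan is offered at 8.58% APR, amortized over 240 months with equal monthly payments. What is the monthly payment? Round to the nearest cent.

$1,067.55

Monthly rate = 8.58%/12 = 0.0071500; payment = 122,300 × 0.0071500 / (1 − (1+0.0071500)^−240) = $1,067.55.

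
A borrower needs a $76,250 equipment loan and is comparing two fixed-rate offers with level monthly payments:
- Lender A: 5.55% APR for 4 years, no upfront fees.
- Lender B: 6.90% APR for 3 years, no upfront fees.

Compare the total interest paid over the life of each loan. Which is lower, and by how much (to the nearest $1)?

Lender B by $570

Lender A: at 5.55% the monthly rate is 0.0046250, so the payment is 76,250 × 0.0046250 / (1 − 1.0046250^−48) = $1,775.04.
Total interest on Lender A = 48 × $1,775.04 − $76,250 = $8,951.92.
Lender B: monthly rate = 6.9%/12 = 0.0057500; payment = 76,250 × 0.0057500 / (1 − (1+0.0057500)^−36) = $2,350.89.
Total interest on Lender B = 36 × $2,350.89 − $76,250 = $8,382.04.
Lender B is lower by $569.88.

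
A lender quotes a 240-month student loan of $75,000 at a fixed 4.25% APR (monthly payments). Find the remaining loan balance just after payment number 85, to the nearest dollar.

$55,323

With monthly rate i = 4.25%/12 = 0.0035417, the balance after k of n payments is P · [(1+i)^n − (1+i)^k] / [(1+i)^n − 1].
(1+0.0035417)^240 = 2.33613613 and (1+0.0035417)^85 = 1.35054718, so the balance is 75,000 × (2.33613613 − 1.35054718) / (2.33613613 − 1) = $55,323.08.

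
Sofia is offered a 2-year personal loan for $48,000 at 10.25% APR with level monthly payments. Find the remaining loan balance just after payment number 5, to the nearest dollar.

With monthly rate i = 10.25%/12 = 0.0085417, the balance after k of n payments is P · [(1+i)^n − (1+i)^k] / [(1+i)^n − 1].
(1+0.0085417)^24 = 1.22645689 and (1+0.0085417)^5 = 1.04344419, so the balance is 48,000 × (1.22645689 − 1.04344419) / (1.22645689 − 1) = $38,791.53.

$38,792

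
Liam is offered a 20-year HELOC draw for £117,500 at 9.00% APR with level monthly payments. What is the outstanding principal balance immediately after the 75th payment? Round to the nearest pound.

£99,875

With monthly rate i = 9%/12 = 0.0075000, the balance after k of n payments is P · [(1+i)^n − (1+i)^k] / [(1+i)^n − 1].
(1+0.0075000)^240 = 6.00915152 and (1+0.0075000)^75 = 1.75137486, so the balance is 117,500 × (6.00915152 − 1.75137486) / (6.00915152 − 1) = £99,874.95.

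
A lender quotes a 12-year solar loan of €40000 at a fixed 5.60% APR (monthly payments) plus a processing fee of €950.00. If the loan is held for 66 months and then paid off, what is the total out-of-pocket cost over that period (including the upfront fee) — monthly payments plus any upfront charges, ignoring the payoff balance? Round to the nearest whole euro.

At 5.60% the monthly rate is 0.0046667, so the payment is 40,000 × 0.0046667 / (1 − 1.0046667^−144) = €382.11.
Total outlay = 66 × €382.11 + €950.00 = €26,169.26.

€26,169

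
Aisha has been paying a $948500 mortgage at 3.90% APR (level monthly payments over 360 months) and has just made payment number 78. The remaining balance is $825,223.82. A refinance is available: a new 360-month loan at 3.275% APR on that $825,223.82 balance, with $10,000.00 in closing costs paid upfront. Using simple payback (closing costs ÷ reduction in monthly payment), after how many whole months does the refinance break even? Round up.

Current payment = 948,500 × 3.9%/12 / (1 − (1+0.0032500)^−360) = $4,473.77.
Refinanced payment = 825,223.82 × 0.0027292 / (1 − (1+0.0027292)^−360) = $3,602.76.
Monthly savings = $4,473.77 − $3,602.76 = $871.01.
Break-even = $10,000.00 / $871.01 = 11.48 → 12 months.

12 months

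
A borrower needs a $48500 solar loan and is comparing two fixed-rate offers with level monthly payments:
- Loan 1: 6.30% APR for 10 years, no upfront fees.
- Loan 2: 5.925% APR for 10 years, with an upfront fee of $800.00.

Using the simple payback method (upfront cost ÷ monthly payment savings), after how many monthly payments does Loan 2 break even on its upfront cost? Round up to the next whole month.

88 months

Loan 1: monthly rate = 6.3%/12 = 0.0052500; payment = 48,500 × 0.0052500 / (1 − (1+0.0052500)^−120) = $545.79.
Loan 2: at 5.925% the monthly rate is 0.0049375, so the payment is 48,500 × 0.0049375 / (1 − 1.0049375^−120) = $536.62.
Monthly savings = $545.79 − $536.62 = $9.17.
Break-even = $800.00 / $9.17 = 87.24 → 88 months.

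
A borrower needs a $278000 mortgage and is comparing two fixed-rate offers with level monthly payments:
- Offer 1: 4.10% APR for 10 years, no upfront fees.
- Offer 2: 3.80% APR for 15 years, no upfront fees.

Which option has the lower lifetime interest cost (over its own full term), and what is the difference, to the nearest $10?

Offer 1 by $25,800

Offer 1: monthly rate = 4.1%/12 = 0.0034167; payment = 278,000 × 0.0034167 / (1 − (1+0.0034167)^−120) = $2,827.85.
Total interest on Offer 1 = 120 × $2,827.85 − $278,000 = $61,342.00.
Offer 2: at 3.80% the monthly rate is 0.0031667, so the payment is 278,000 × 0.0031667 / (1 − 1.0031667^−180) = $2,028.58.
Total interest on Offer 2 = 180 × $2,028.58 − $278,000 = $87,144.40.
Offer 1 is lower by $25,802.40.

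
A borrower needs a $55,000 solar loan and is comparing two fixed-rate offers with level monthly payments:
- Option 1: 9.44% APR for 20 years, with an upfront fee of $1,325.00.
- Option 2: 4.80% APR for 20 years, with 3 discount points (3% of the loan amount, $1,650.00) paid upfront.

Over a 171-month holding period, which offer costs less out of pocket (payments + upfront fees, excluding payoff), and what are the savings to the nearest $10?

Option 2 by $25,940

Option 1: at 9.44% the monthly rate is 0.0078667, so the payment is 55,000 × 0.0078667 / (1 − 1.0078667^−240) = $510.52.
Option 2: at 4.80% the monthly rate is 0.0040000, so the payment is 55,000 × 0.0040000 / (1 − 1.0040000^−240) = $356.93.
Over 171 months: Option 1 costs 171 × $510.52 + $1,325.00 = $88,623.92; Option 2 costs 171 × $356.93 + $1,650.00 = $62,685.03.
Option 2 is cheaper by $88,623.92 − $62,685.03 = $25,938.89.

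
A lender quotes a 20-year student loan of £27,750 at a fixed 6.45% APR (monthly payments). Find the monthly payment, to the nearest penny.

£206.08

Monthly rate = 6.45%/12 = 0.0053750; payment = 27,750 × 0.0053750 / (1 − (1+0.0053750)^−240) = £206.08.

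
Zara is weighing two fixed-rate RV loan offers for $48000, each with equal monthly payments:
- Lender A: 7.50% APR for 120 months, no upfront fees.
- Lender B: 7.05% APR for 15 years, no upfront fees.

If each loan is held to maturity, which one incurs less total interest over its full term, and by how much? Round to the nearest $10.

Lender A by $9,530

Lender A: monthly rate = 7.5%/12 = 0.0062500; payment = 48,000 × 0.0062500 / (1 − (1+0.0062500)^−120) = $569.77.
Total interest on Lender A = 120 × $569.77 − $48,000 = $20,372.40.
Lender B: at 7.05% the monthly rate is 0.0058750, so the payment is 48,000 × 0.0058750 / (1 − 1.0058750^−180) = $432.78.
Total interest on Lender B = 180 × $432.78 − $48,000 = $29,900.40.
Lender A is lower by $9,528.00.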